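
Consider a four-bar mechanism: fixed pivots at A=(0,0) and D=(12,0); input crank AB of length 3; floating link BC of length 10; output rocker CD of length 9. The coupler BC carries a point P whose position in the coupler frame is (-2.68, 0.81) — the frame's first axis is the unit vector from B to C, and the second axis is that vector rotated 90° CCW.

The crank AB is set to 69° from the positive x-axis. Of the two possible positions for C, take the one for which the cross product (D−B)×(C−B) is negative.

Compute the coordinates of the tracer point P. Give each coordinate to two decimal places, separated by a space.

A=(0,0), D=(12.00,0)
B = A + 3.00·(cos69°, sin69°) = (1.0751, 2.8007)
|BD| = 11.2782
circle(B,10.00) ∩ circle(D,9.00): a=6.4814, h=7.6152
  candidates: C₊=(9.2446,8.5678) cross=85.886; C₋=(5.4624,-6.1854) cross=-85.886
  mode - wants cross < 0 → take C=(5.4624,-6.1854) (cross=-85.886)
ex = (C−B)/|BC| = (0.4387,-0.8986); ey = (0.8986,0.4387)
P = B + -2.68·ex + 0.81·ey = (0.6272,5.5644)

0.63 5.56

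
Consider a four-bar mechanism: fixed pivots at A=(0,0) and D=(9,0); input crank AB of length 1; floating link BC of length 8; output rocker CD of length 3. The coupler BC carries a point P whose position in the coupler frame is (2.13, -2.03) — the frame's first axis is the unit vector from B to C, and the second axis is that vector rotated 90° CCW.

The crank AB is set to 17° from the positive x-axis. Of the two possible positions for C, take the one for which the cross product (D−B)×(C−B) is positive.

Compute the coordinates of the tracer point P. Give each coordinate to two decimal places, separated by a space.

3.64 -0.91

A=(0,0), D=(9.00,0)
B = A + 1.00·(cos17°, sin17°) = (0.9563, 0.2924)
|BD| = 8.0490
circle(B,8.00) ∩ circle(D,3.00): a=7.4411, h=2.9378
  candidates: C₊=(8.4992,2.9579) cross=23.646; C₋=(8.2858,-2.9137) cross=-23.646
  mode + wants cross > 0 → take C=(8.4992,2.9579) (cross=23.646)
ex = (C−B)/|BC| = (0.9429,0.3332); ey = (-0.3332,0.9429)
P = B + 2.13·ex + -2.03·ey = (3.6410,-0.9119)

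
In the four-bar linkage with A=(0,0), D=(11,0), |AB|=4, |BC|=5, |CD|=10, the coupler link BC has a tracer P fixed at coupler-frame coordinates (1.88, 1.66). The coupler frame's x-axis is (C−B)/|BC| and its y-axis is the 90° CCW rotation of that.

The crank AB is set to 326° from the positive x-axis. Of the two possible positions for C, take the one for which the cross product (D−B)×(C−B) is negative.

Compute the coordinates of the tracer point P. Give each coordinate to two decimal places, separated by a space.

A=(0,0), D=(11.00,0)
B = A + 4.00·(cos326°, sin326°) = (3.3162, -2.2368)
|BD| = 8.0028
circle(B,5.00) ∩ circle(D,10.00): a=-0.6845, h=4.9529
  candidates: C₊=(1.2746,2.3275) cross=39.637; C₋=(4.0433,-7.1836) cross=-39.637
  mode - wants cross < 0 → take C=(4.0433,-7.1836) (cross=-39.637)
ex = (C−B)/|BC| = (0.1454,-0.9894); ey = (0.9894,0.1454)
P = B + 1.88·ex + 1.66·ey = (5.2319,-3.8554)

5.23 -3.86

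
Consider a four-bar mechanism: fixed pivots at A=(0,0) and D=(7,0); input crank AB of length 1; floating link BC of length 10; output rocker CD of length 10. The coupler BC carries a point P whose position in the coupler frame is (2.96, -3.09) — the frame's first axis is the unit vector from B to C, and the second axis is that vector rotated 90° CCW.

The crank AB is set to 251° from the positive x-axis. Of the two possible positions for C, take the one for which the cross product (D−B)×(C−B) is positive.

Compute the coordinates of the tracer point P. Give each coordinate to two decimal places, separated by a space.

3.40 1.16

A=(0,0), D=(7.00,0)
B = A + 1.00·(cos251°, sin251°) = (-0.3256, -0.9455)
|BD| = 7.3863
circle(B,10.00) ∩ circle(D,10.00): a=3.6932, h=9.2930
  candidates: C₊=(2.1476,8.7438) cross=68.641; C₋=(4.5268,-9.6893) cross=-68.641
  mode + wants cross > 0 → take C=(2.1476,8.7438) (cross=68.641)
ex = (C−B)/|BC| = (0.2473,0.9689); ey = (-0.9689,0.2473)
P = B + 2.96·ex + -3.09·ey = (3.4005,1.1583)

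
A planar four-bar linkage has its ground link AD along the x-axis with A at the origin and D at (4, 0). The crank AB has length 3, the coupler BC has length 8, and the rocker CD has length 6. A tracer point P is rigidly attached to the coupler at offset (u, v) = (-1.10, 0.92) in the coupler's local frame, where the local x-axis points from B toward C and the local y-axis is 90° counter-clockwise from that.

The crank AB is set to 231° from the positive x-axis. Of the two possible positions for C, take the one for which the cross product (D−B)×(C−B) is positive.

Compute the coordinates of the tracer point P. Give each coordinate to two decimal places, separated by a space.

A=(0,0), D=(4.00,0)
B = A + 3.00·(cos231°, sin231°) = (-1.8880, -2.3314)
|BD| = 6.3327
circle(B,8.00) ∩ circle(D,6.00): a=5.3771, h=5.9234
  candidates: C₊=(0.9307,5.1555) cross=37.511; C₋=(5.2922,-5.8592) cross=-37.511
  mode + wants cross > 0 → take C=(0.9307,5.1555) (cross=37.511)
ex = (C−B)/|BC| = (0.3523,0.9359); ey = (-0.9359,0.3523)
P = B + -1.10·ex + 0.92·ey = (-3.1365,-3.0367)

-3.14 -3.04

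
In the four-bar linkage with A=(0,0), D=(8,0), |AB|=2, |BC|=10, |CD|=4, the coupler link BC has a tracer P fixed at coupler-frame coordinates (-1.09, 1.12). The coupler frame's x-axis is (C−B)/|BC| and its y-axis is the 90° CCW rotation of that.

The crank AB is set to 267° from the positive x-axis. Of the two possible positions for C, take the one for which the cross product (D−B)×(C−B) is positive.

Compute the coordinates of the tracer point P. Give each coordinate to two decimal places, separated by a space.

-1.65 -1.75

A=(0,0), D=(8.00,0)
B = A + 2.00·(cos267°, sin267°) = (-0.1047, -1.9973)
|BD| = 8.3471
circle(B,10.00) ∩ circle(D,4.00): a=9.2052, h=3.9069
  candidates: C₊=(7.8984,3.9987) cross=32.611; C₋=(9.7680,-3.5881) cross=-32.611
  mode + wants cross > 0 → take C=(7.8984,3.9987) (cross=32.611)
ex = (C−B)/|BC| = (0.8003,0.5996); ey = (-0.5996,0.8003)
P = B + -1.09·ex + 1.12·ey = (-1.6485,-1.7545)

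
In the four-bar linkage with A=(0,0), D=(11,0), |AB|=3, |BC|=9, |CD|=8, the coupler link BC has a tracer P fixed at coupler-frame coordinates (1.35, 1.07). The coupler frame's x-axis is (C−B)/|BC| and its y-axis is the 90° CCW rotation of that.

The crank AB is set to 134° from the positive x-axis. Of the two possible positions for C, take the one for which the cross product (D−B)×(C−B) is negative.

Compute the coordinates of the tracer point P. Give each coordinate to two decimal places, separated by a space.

-0.37 1.95

A=(0,0), D=(11.00,0)
B = A + 3.00·(cos134°, sin134°) = (-2.0840, 2.1580)
|BD| = 13.2607
circle(B,9.00) ∩ circle(D,8.00): a=7.2714, h=5.3035
  candidates: C₊=(5.9535,6.2075) cross=70.329; C₋=(4.2274,-4.2581) cross=-70.329
  mode - wants cross < 0 → take C=(4.2274,-4.2581) (cross=-70.329)
ex = (C−B)/|BC| = (0.7013,-0.7129); ey = (0.7129,0.7013)
P = B + 1.35·ex + 1.07·ey = (-0.3745,1.9459)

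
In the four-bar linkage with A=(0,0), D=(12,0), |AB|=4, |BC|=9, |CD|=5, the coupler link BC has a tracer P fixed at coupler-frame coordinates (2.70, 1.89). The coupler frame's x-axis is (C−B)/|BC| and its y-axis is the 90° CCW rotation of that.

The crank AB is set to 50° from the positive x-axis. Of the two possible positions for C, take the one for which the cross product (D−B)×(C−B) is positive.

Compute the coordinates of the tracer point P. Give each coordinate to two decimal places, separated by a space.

A=(0,0), D=(12.00,0)
B = A + 4.00·(cos50°, sin50°) = (2.5712, 3.0642)
|BD| = 9.9143
circle(B,9.00) ∩ circle(D,5.00): a=7.7813, h=4.5222
  candidates: C₊=(11.3692,4.9600) cross=44.835; C₋=(8.5738,-3.6416) cross=-44.835
  mode + wants cross > 0 → take C=(11.3692,4.9600) (cross=44.835)
ex = (C−B)/|BC| = (0.9776,0.2107); ey = (-0.2107,0.9776)
P = B + 2.70·ex + 1.89·ey = (4.8124,5.4805)

4.81 5.48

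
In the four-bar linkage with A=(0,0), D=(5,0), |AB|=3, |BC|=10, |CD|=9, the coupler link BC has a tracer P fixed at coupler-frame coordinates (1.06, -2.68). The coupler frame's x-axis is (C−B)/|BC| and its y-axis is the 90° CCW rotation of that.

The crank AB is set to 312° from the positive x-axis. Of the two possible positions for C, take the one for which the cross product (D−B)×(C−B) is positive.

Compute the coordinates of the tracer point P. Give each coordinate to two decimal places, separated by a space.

A=(0,0), D=(5.00,0)
B = A + 3.00·(cos312°, sin312°) = (2.0074, -2.2294)
|BD| = 3.7318
circle(B,10.00) ∩ circle(D,9.00): a=4.4116, h=8.9743
  candidates: C₊=(0.1837,7.6029) cross=33.490; C₋=(10.9066,-6.7906) cross=-33.490
  mode + wants cross > 0 → take C=(0.1837,7.6029) (cross=33.490)
ex = (C−B)/|BC| = (-0.1824,0.9832); ey = (-0.9832,-0.1824)
P = B + 1.06·ex + -2.68·ey = (4.4491,-0.6985)

4.45 -0.70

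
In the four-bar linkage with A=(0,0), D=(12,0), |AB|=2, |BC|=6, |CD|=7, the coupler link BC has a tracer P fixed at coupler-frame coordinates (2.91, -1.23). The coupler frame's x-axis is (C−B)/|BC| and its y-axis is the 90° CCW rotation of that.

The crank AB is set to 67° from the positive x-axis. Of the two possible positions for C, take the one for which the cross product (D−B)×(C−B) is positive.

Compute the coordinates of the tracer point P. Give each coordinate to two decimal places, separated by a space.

3.94 1.80

A=(0,0), D=(12.00,0)
B = A + 2.00·(cos67°, sin67°) = (0.7815, 1.8410)
|BD| = 11.3686
circle(B,6.00) ∩ circle(D,7.00): a=5.1125, h=3.1404
  candidates: C₊=(6.3351,4.1120) cross=35.701; C₋=(5.3180,-2.0858) cross=-35.701
  mode + wants cross > 0 → take C=(6.3351,4.1120) (cross=35.701)
ex = (C−B)/|BC| = (0.9256,0.3785); ey = (-0.3785,0.9256)
P = B + 2.91·ex + -1.23·ey = (3.9405,1.8040)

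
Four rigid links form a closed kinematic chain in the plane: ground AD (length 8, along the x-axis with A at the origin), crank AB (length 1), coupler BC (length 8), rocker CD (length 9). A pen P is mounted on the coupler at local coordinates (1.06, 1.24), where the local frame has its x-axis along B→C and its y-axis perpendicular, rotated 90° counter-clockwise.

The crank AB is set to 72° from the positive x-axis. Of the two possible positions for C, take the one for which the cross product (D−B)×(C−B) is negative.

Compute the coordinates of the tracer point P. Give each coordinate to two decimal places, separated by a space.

1.76 0.20

A=(0,0), D=(8.00,0)
B = A + 1.00·(cos72°, sin72°) = (0.3090, 0.9511)
|BD| = 7.7496
circle(B,8.00) ∩ circle(D,9.00): a=2.7779, h=7.5022
  candidates: C₊=(3.9867,8.0556) cross=58.139; C₋=(2.1453,-6.8354) cross=-58.139
  mode - wants cross < 0 → take C=(2.1453,-6.8354) (cross=-58.139)
ex = (C−B)/|BC| = (0.2295,-0.9733); ey = (0.9733,0.2295)
P = B + 1.06·ex + 1.24·ey = (1.7592,0.2040)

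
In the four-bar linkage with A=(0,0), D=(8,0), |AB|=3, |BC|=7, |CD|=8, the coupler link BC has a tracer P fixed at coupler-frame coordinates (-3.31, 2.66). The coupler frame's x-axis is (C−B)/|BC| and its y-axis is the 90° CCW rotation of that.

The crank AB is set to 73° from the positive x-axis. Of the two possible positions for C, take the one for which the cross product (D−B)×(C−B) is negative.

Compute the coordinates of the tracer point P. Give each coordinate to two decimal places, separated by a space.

3.41 6.28

A=(0,0), D=(8.00,0)
B = A + 3.00·(cos73°, sin73°) = (0.8771, 2.8689)
|BD| = 7.6789
circle(B,7.00) ∩ circle(D,8.00): a=2.8628, h=6.3878
  candidates: C₊=(5.9191,7.7246) cross=49.052; C₋=(1.1460,-4.1259) cross=-49.052
  mode - wants cross < 0 → take C=(1.1460,-4.1259) (cross=-49.052)
ex = (C−B)/|BC| = (0.0384,-0.9993); ey = (0.9993,0.0384)
P = B + -3.31·ex + 2.66·ey = (3.4080,6.2787)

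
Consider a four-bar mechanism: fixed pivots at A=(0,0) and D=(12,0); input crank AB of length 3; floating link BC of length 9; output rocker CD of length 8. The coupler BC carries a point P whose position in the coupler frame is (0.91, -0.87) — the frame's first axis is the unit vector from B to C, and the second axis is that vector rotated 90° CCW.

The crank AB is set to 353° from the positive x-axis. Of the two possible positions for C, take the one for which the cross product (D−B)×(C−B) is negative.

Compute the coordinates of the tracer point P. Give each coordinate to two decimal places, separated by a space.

A=(0,0), D=(12.00,0)
B = A + 3.00·(cos353°, sin353°) = (2.9776, -0.3656)
|BD| = 9.0298
circle(B,9.00) ∩ circle(D,8.00): a=5.4562, h=7.1575
  candidates: C₊=(8.1396,7.0069) cross=64.631; C₋=(8.7192,-7.2963) cross=-64.631
  mode - wants cross < 0 → take C=(8.7192,-7.2963) (cross=-64.631)
ex = (C−B)/|BC| = (0.6379,-0.7701); ey = (0.7701,0.6379)
P = B + 0.91·ex + -0.87·ey = (2.8882,-1.6214)

2.89 -1.62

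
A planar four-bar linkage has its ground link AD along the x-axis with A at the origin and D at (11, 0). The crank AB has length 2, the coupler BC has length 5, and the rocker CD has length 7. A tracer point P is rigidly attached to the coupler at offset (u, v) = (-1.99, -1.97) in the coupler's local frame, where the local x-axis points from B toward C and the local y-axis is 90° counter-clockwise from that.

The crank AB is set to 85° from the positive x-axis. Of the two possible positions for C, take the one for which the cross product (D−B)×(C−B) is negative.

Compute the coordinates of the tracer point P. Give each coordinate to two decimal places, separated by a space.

-2.61 1.69

A=(0,0), D=(11.00,0)
B = A + 2.00·(cos85°, sin85°) = (0.1743, 1.9924)
|BD| = 11.0075
circle(B,5.00) ∩ circle(D,7.00): a=4.4136, h=2.3495
  candidates: C₊=(4.9403,3.5042) cross=25.862; C₋=(4.0897,-1.1172) cross=-25.862
  mode - wants cross < 0 → take C=(4.0897,-1.1172) (cross=-25.862)
ex = (C−B)/|BC| = (0.7831,-0.6219); ey = (0.6219,0.7831)
P = B + -1.99·ex + -1.97·ey = (-2.6092,1.6873)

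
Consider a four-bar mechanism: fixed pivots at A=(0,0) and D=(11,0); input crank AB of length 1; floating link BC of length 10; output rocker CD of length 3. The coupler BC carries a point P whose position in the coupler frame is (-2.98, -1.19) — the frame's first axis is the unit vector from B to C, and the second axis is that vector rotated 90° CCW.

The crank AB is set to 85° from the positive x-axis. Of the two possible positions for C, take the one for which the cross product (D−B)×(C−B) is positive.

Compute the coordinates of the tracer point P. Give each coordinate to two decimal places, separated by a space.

-2.63 -0.71

A=(0,0), D=(11.00,0)
B = A + 1.00·(cos85°, sin85°) = (0.0872, 0.9962)
|BD| = 10.9582
circle(B,10.00) ∩ circle(D,3.00): a=9.6312, h=2.6906
  candidates: C₊=(9.9231,2.8001) cross=29.484; C₋=(9.4339,-2.5588) cross=-29.484
  mode + wants cross > 0 → take C=(9.9231,2.8001) (cross=29.484)
ex = (C−B)/|BC| = (0.9836,0.1804); ey = (-0.1804,0.9836)
P = B + -2.98·ex + -1.19·ey = (-2.6293,-0.7118)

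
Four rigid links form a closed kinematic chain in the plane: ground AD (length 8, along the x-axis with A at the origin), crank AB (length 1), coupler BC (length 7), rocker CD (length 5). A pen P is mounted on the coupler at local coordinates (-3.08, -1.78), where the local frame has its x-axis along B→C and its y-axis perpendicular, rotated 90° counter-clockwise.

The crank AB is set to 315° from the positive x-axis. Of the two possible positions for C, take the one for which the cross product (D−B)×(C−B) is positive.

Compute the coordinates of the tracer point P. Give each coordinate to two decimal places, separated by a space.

-0.13 -4.16

A=(0,0), D=(8.00,0)
B = A + 1.00·(cos315°, sin315°) = (0.7071, -0.7071)
|BD| = 7.3271
circle(B,7.00) ∩ circle(D,5.00): a=5.3013, h=4.5712
  candidates: C₊=(5.5425,4.3544) cross=33.494; C₋=(6.4248,-4.7454) cross=-33.494
  mode + wants cross > 0 → take C=(5.5425,4.3544) (cross=33.494)
ex = (C−B)/|BC| = (0.6908,0.7231); ey = (-0.7231,0.6908)
P = B + -3.08·ex + -1.78·ey = (-0.1334,-4.1637)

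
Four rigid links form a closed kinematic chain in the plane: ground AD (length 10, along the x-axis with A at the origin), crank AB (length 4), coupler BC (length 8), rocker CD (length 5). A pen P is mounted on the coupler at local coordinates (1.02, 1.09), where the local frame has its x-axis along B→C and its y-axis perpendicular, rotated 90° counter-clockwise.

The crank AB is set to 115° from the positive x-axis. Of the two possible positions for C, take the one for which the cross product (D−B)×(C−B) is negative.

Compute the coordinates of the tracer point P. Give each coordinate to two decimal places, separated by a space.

A=(0,0), D=(10.00,0)
B = A + 4.00·(cos115°, sin115°) = (-1.6905, 3.6252)
|BD| = 12.2397
circle(B,8.00) ∩ circle(D,5.00): a=7.7130, h=2.1235
  candidates: C₊=(6.3054,3.3690) cross=25.991; C₋=(5.0475,-0.6875) cross=-25.991
  mode - wants cross < 0 → take C=(5.0475,-0.6875) (cross=-25.991)
ex = (C−B)/|BC| = (0.8422,-0.5391); ey = (0.5391,0.8422)
P = B + 1.02·ex + 1.09·ey = (-0.2438,3.9934)

-0.24 3.99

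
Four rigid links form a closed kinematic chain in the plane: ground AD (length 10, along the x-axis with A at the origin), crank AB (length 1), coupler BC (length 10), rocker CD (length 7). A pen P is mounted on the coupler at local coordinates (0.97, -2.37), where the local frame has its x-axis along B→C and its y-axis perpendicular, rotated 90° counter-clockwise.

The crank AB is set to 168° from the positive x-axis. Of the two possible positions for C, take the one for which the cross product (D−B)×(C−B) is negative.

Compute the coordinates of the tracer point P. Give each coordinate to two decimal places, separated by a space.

A=(0,0), D=(10.00,0)
B = A + 1.00·(cos168°, sin168°) = (-0.9781, 0.2079)
|BD| = 10.9801
circle(B,10.00) ∩ circle(D,7.00): a=7.8124, h=6.2423
  candidates: C₊=(6.9511,6.3011) cross=68.541; C₋=(6.7147,-6.1812) cross=-68.541
  mode - wants cross < 0 → take C=(6.7147,-6.1812) (cross=-68.541)
ex = (C−B)/|BC| = (0.7693,-0.6389); ey = (0.6389,0.7693)
P = B + 0.97·ex + -2.37·ey = (-1.7462,-2.2350)

-1.75 -2.24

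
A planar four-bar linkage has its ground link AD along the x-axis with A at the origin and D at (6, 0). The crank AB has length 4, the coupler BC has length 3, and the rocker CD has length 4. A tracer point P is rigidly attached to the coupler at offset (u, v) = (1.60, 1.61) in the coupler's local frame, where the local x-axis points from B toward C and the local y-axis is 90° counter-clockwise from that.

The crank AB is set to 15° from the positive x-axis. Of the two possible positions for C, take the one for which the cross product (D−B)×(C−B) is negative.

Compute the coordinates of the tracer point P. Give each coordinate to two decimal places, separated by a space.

A=(0,0), D=(6.00,0)
B = A + 4.00·(cos15°, sin15°) = (3.8637, 1.0353)
|BD| = 2.3739
circle(B,3.00) ∩ circle(D,4.00): a=-0.2874, h=2.9862
  candidates: C₊=(4.9074,3.8479) cross=7.089; C₋=(2.3028,-1.5267) cross=-7.089
  mode - wants cross < 0 → take C=(2.3028,-1.5267) (cross=-7.089)
ex = (C−B)/|BC| = (-0.5203,-0.8540); ey = (0.8540,-0.5203)
P = B + 1.60·ex + 1.61·ey = (4.4061,-1.1688)

4.41 -1.17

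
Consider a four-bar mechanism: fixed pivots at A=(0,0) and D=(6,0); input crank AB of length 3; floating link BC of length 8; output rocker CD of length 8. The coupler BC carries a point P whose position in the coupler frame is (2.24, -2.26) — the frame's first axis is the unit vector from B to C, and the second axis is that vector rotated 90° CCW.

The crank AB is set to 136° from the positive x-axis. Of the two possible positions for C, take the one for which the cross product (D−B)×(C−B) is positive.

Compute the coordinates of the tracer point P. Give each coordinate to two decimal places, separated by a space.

A=(0,0), D=(6.00,0)
B = A + 3.00·(cos136°, sin136°) = (-2.1580, 2.0840)
|BD| = 8.4200
circle(B,8.00) ∩ circle(D,8.00): a=4.2100, h=6.8026
  candidates: C₊=(3.6047,7.6330) cross=57.278; C₋=(0.2373,-5.5490) cross=-57.278
  mode + wants cross > 0 → take C=(3.6047,7.6330) (cross=57.278)
ex = (C−B)/|BC| = (0.7203,0.6936); ey = (-0.6936,0.7203)
P = B + 2.24·ex + -2.26·ey = (1.0231,2.0097)

1.02 2.01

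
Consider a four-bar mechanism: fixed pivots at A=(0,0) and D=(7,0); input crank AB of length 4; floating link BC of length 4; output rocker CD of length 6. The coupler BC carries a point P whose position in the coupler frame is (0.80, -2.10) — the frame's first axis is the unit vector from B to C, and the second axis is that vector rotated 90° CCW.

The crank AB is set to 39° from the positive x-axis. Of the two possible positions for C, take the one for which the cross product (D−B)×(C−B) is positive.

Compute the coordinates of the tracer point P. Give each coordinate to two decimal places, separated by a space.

A=(0,0), D=(7.00,0)
B = A + 4.00·(cos39°, sin39°) = (3.1086, 2.5173)
|BD| = 4.6346
circle(B,4.00) ∩ circle(D,6.00): a=0.1596, h=3.9968
  candidates: C₊=(5.4135,5.7864) cross=18.524; C₋=(1.0718,-0.9253) cross=-18.524
  mode + wants cross > 0 → take C=(5.4135,5.7864) (cross=18.524)
ex = (C−B)/|BC| = (0.5762,0.8173); ey = (-0.8173,0.5762)
P = B + 0.80·ex + -2.10·ey = (5.2859,1.9610)

5.29 1.96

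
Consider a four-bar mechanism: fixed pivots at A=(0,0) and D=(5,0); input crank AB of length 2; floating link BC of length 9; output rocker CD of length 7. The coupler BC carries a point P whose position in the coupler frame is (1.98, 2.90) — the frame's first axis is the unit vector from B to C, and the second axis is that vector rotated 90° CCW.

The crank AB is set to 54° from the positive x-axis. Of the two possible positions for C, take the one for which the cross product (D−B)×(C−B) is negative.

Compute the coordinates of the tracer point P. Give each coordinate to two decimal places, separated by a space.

A=(0,0), D=(5.00,0)
B = A + 2.00·(cos54°, sin54°) = (1.1756, 1.6180)
|BD| = 4.1526
circle(B,9.00) ∩ circle(D,7.00): a=5.9293, h=6.7708
  candidates: C₊=(9.2744,5.5434) cross=28.117; C₋=(3.9981,-6.9279) cross=-28.117
  mode - wants cross < 0 → take C=(3.9981,-6.9279) (cross=-28.117)
ex = (C−B)/|BC| = (0.3136,-0.9496); ey = (0.9496,0.3136)
P = B + 1.98·ex + 2.90·ey = (4.5502,0.6474)

4.55 0.65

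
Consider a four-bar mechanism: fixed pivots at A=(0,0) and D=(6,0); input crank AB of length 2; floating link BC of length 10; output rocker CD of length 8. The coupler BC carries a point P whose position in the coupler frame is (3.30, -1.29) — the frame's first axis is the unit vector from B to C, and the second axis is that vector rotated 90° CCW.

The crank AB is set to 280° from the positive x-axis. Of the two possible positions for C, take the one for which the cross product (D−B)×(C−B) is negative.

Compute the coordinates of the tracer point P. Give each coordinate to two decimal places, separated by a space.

2.37 -4.88

A=(0,0), D=(6.00,0)
B = A + 2.00·(cos280°, sin280°) = (0.3473, -1.9696)
|BD| = 5.9860
circle(B,10.00) ∩ circle(D,8.00): a=6.0000, h=8.0000
  candidates: C₊=(3.3809,7.5591) cross=47.888; C₋=(8.6455,-7.5499) cross=-47.888
  mode - wants cross < 0 → take C=(8.6455,-7.5499) (cross=-47.888)
ex = (C−B)/|BC| = (0.8298,-0.5580); ey = (0.5580,0.8298)
P = B + 3.30·ex + -1.29·ey = (2.3658,-4.8816)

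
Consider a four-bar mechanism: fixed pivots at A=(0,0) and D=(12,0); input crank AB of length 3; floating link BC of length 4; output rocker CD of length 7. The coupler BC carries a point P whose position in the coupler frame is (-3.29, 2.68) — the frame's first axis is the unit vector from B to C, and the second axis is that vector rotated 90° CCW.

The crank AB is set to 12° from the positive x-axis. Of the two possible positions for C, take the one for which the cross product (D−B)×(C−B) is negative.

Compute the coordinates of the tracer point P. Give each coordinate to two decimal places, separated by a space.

2.94 4.87

A=(0,0), D=(12.00,0)
B = A + 3.00·(cos12°, sin12°) = (2.9344, 0.6237)
|BD| = 9.0870
circle(B,4.00) ∩ circle(D,7.00): a=2.7277, h=2.9257
  candidates: C₊=(5.8565,3.3553) cross=26.586; C₋=(5.4549,-2.4823) cross=-26.586
  mode - wants cross < 0 → take C=(5.4549,-2.4823) (cross=-26.586)
ex = (C−B)/|BC| = (0.6301,-0.7765); ey = (0.7765,0.6301)
P = B + -3.29·ex + 2.68·ey = (2.9424,4.8671)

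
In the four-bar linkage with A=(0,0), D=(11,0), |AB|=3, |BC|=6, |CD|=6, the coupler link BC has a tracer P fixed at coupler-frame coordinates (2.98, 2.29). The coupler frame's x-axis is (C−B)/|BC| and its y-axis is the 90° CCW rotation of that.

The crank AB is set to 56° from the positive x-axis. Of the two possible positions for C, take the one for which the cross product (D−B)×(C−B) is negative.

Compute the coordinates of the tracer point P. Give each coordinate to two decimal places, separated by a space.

A=(0,0), D=(11.00,0)
B = A + 3.00·(cos56°, sin56°) = (1.6776, 2.4871)
|BD| = 9.6485
circle(B,6.00) ∩ circle(D,6.00): a=4.8242, h=3.5674
  candidates: C₊=(7.2584,4.6904) cross=34.420; C₋=(5.4192,-2.2033) cross=-34.420
  mode - wants cross < 0 → take C=(5.4192,-2.2033) (cross=-34.420)
ex = (C−B)/|BC| = (0.6236,-0.7817); ey = (0.7817,0.6236)
P = B + 2.98·ex + 2.29·ey = (5.3261,1.5856)

5.33 1.59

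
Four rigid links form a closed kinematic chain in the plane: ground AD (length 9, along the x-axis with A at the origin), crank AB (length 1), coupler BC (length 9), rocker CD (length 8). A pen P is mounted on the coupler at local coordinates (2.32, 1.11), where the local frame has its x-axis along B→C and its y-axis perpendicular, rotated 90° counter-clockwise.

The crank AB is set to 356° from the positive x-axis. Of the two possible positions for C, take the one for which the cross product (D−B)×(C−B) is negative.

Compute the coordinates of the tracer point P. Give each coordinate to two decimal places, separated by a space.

3.23 -1.34

A=(0,0), D=(9.00,0)
B = A + 1.00·(cos356°, sin356°) = (0.9976, -0.0698)
|BD| = 8.0027
circle(B,9.00) ∩ circle(D,8.00): a=5.0635, h=7.4405
  candidates: C₊=(5.9960,7.4146) cross=59.544; C₋=(6.1257,-7.4658) cross=-59.544
  mode - wants cross < 0 → take C=(6.1257,-7.4658) (cross=-59.544)
ex = (C−B)/|BC| = (0.5698,-0.8218); ey = (0.8218,0.5698)
P = B + 2.32·ex + 1.11·ey = (3.2317,-1.3438)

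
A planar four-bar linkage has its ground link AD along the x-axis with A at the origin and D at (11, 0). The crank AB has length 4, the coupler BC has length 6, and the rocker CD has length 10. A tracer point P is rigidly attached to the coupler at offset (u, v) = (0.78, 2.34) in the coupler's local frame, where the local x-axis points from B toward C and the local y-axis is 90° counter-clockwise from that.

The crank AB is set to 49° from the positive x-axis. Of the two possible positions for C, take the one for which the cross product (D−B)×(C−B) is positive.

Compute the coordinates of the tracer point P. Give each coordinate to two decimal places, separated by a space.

A=(0,0), D=(11.00,0)
B = A + 4.00·(cos49°, sin49°) = (2.6242, 3.0188)
|BD| = 8.9032
circle(B,6.00) ∩ circle(D,10.00): a=0.8574, h=5.9384
  candidates: C₊=(5.4444,8.3148) cross=52.871; C₋=(1.4173,-2.8585) cross=-52.871
  mode + wants cross > 0 → take C=(5.4444,8.3148) (cross=52.871)
ex = (C−B)/|BC| = (0.4700,0.8827); ey = (-0.8827,0.4700)
P = B + 0.78·ex + 2.34·ey = (0.9254,4.8072)

0.93 4.81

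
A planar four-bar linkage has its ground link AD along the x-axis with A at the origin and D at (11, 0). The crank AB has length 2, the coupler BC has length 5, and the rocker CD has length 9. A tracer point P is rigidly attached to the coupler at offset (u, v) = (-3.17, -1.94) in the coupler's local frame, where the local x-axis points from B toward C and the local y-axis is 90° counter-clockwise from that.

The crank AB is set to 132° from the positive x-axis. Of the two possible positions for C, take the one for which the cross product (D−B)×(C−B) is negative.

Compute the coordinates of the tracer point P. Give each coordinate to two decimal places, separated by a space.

A=(0,0), D=(11.00,0)
B = A + 2.00·(cos132°, sin132°) = (-1.3383, 1.4863)
|BD| = 12.4275
circle(B,5.00) ∩ circle(D,9.00): a=3.9607, h=3.0518
  candidates: C₊=(2.9589,4.0425) cross=37.926; C₋=(2.2290,-2.0172) cross=-37.926
  mode - wants cross < 0 → take C=(2.2290,-2.0172) (cross=-37.926)
ex = (C−B)/|BC| = (0.7134,-0.7007); ey = (0.7007,0.7134)
P = B + -3.17·ex + -1.94·ey = (-4.9593,2.3234)

-4.96 2.32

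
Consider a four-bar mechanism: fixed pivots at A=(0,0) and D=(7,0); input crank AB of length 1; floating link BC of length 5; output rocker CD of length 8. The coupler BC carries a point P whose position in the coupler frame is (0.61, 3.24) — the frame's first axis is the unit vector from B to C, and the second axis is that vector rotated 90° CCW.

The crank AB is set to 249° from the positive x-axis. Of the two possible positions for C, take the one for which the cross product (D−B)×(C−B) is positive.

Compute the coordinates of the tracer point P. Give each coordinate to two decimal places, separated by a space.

A=(0,0), D=(7.00,0)
B = A + 1.00·(cos249°, sin249°) = (-0.3584, -0.9336)
|BD| = 7.4174
circle(B,5.00) ∩ circle(D,8.00): a=1.0797, h=4.8820
  candidates: C₊=(0.0983,4.0455) cross=36.212; C₋=(1.3272,-5.6409) cross=-36.212
  mode + wants cross > 0 → take C=(0.0983,4.0455) (cross=36.212)
ex = (C−B)/|BC| = (0.0913,0.9958); ey = (-0.9958,0.0913)
P = B + 0.61·ex + 3.24·ey = (-3.5291,-0.0302)

-3.53 -0.03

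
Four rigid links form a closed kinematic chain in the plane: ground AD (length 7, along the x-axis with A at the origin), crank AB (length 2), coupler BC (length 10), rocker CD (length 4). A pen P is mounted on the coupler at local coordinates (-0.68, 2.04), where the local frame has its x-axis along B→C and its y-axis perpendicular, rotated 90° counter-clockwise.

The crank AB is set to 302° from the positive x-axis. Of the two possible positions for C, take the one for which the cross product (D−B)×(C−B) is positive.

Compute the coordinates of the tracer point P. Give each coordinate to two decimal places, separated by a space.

A=(0,0), D=(7.00,0)
B = A + 2.00·(cos302°, sin302°) = (1.0598, -1.6961)
|BD| = 6.1776
circle(B,10.00) ∩ circle(D,4.00): a=9.8876, h=1.4952
  candidates: C₊=(10.1569,2.4564) cross=9.237; C₋=(10.9780,-0.4192) cross=-9.237
  mode + wants cross > 0 → take C=(10.1569,2.4564) (cross=9.237)
ex = (C−B)/|BC| = (0.9097,0.4152); ey = (-0.4152,0.9097)
P = B + -0.68·ex + 2.04·ey = (-0.4059,-0.1227)

-0.41 -0.12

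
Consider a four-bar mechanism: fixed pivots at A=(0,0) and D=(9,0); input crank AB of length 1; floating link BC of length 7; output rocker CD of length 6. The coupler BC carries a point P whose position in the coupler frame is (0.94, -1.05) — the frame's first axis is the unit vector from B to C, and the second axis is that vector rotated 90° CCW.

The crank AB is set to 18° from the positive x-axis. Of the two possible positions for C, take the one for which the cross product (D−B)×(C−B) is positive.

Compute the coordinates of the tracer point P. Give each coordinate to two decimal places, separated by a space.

2.36 0.21

A=(0,0), D=(9.00,0)
B = A + 1.00·(cos18°, sin18°) = (0.9511, 0.3090)
|BD| = 8.0549
circle(B,7.00) ∩ circle(D,6.00): a=4.8344, h=5.0625
  candidates: C₊=(5.9761,5.1823) cross=40.778; C₋=(5.5877,-4.9352) cross=-40.778
  mode + wants cross > 0 → take C=(5.9761,5.1823) (cross=40.778)
ex = (C−B)/|BC| = (0.7179,0.6962); ey = (-0.6962,0.7179)
P = B + 0.94·ex + -1.05·ey = (2.3568,0.2097)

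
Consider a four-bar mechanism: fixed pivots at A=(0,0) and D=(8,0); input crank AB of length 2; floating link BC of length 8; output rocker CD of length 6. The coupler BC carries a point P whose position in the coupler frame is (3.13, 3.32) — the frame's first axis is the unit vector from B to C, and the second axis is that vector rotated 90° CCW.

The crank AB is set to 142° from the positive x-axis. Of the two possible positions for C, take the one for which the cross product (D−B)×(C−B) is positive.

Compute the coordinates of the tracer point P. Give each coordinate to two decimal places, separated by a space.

A=(0,0), D=(8.00,0)
B = A + 2.00·(cos142°, sin142°) = (-1.5760, 1.2313)
|BD| = 9.6549
circle(B,8.00) ∩ circle(D,6.00): a=6.2775, h=4.9592
  candidates: C₊=(5.2827,5.3494) cross=47.880; C₋=(4.0177,-4.4879) cross=-47.880
  mode + wants cross > 0 → take C=(5.2827,5.3494) (cross=47.880)
ex = (C−B)/|BC| = (0.8573,0.5148); ey = (-0.5148,0.8573)
P = B + 3.13·ex + 3.32·ey = (-0.6016,5.6889)

-0.60 5.69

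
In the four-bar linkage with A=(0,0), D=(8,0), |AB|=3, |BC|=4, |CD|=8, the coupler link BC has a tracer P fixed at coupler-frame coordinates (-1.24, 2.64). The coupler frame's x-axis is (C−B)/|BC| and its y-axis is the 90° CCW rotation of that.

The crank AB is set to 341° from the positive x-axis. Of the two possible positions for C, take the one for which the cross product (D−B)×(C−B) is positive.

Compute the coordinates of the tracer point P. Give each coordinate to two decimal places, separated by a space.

A=(0,0), D=(8.00,0)
B = A + 3.00·(cos341°, sin341°) = (2.8366, -0.9767)
|BD| = 5.2550
circle(B,4.00) ∩ circle(D,8.00): a=-1.9396, h=3.4983
  candidates: C₊=(0.2806,2.1001) cross=18.384; C₋=(1.5810,-4.7745) cross=-18.384
  mode + wants cross > 0 → take C=(0.2806,2.1001) (cross=18.384)
ex = (C−B)/|BC| = (-0.6390,0.7692); ey = (-0.7692,-0.6390)
P = B + -1.24·ex + 2.64·ey = (1.5982,-3.6175)

1.60 -3.62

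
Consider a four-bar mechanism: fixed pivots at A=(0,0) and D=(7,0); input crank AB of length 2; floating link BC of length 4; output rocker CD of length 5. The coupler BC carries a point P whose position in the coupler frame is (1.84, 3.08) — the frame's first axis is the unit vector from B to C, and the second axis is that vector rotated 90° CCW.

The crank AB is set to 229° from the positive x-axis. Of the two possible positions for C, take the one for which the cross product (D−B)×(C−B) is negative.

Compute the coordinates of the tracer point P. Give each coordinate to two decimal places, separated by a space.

1.14 1.11

A=(0,0), D=(7.00,0)
B = A + 2.00·(cos229°, sin229°) = (-1.3121, -1.5094)
|BD| = 8.4481
circle(B,4.00) ∩ circle(D,5.00): a=3.6914, h=1.5407
  candidates: C₊=(2.0446,0.6661) cross=13.016; C₋=(2.5951,-2.3658) cross=-13.016
  mode - wants cross < 0 → take C=(2.5951,-2.3658) (cross=-13.016)
ex = (C−B)/|BC| = (0.9768,-0.2141); ey = (0.2141,0.9768)
P = B + 1.84·ex + 3.08·ey = (1.1446,1.1052)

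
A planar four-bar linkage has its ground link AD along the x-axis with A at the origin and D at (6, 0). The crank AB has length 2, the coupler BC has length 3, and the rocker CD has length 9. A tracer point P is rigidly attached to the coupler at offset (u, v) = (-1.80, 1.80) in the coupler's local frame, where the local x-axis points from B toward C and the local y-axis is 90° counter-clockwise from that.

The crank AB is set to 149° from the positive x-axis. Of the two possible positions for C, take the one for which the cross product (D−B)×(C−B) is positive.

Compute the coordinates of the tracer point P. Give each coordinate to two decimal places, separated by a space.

A=(0,0), D=(6.00,0)
B = A + 2.00·(cos149°, sin149°) = (-1.7143, 1.0301)
|BD| = 7.7828
circle(B,3.00) ∩ circle(D,9.00): a=-0.7342, h=2.9088
  candidates: C₊=(-2.0571,4.0104) cross=22.638; C₋=(-2.8270,-1.7559) cross=-22.638
  mode + wants cross > 0 → take C=(-2.0571,4.0104) (cross=22.638)
ex = (C−B)/|BC| = (-0.1142,0.9935); ey = (-0.9935,-0.1142)
P = B + -1.80·ex + 1.80·ey = (-3.2969,-0.9638)

-3.30 -0.96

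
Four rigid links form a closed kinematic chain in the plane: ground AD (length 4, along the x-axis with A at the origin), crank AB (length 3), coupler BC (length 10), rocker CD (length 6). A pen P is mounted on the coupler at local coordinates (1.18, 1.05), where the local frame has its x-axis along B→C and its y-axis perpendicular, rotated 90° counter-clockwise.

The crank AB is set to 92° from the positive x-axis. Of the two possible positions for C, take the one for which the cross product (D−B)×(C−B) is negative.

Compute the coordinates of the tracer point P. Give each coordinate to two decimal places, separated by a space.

1.36 2.40

A=(0,0), D=(4.00,0)
B = A + 3.00·(cos92°, sin92°) = (-0.1047, 2.9982)
|BD| = 5.0831
circle(B,10.00) ∩ circle(D,6.00): a=8.8369, h=4.6806
  candidates: C₊=(9.7922,1.5656) cross=23.792; C₋=(4.2705,-5.9939) cross=-23.792
  mode - wants cross < 0 → take C=(4.2705,-5.9939) (cross=-23.792)
ex = (C−B)/|BC| = (0.4375,-0.8992); ey = (0.8992,0.4375)
P = B + 1.18·ex + 1.05·ey = (1.3557,2.3965)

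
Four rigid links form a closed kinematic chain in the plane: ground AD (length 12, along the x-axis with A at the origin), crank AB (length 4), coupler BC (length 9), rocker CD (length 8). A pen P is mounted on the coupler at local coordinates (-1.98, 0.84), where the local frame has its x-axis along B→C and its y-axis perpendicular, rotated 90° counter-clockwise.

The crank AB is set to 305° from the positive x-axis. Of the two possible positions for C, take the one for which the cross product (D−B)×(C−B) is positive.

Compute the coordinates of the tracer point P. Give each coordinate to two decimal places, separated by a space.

0.75 -4.78

A=(0,0), D=(12.00,0)
B = A + 4.00·(cos305°, sin305°) = (2.2943, -3.2766)
|BD| = 10.2439
circle(B,9.00) ∩ circle(D,8.00): a=5.9517, h=6.7511
  candidates: C₊=(5.7739,5.0235) cross=69.157; C₋=(10.0927,-7.7693) cross=-69.157
  mode + wants cross > 0 → take C=(5.7739,5.0235) (cross=69.157)
ex = (C−B)/|BC| = (0.3866,0.9222); ey = (-0.9222,0.3866)
P = B + -1.98·ex + 0.84·ey = (0.7541,-4.7779)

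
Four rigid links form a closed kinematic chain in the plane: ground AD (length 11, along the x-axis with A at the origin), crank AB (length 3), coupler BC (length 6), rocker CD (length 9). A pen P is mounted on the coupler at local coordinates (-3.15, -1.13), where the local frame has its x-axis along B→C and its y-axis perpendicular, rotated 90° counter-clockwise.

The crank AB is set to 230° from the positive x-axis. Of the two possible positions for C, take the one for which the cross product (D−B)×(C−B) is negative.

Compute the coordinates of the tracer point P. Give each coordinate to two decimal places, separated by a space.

-5.26 -1.94

A=(0,0), D=(11.00,0)
B = A + 3.00·(cos230°, sin230°) = (-1.9284, -2.2981)
|BD| = 13.1310
circle(B,6.00) ∩ circle(D,9.00): a=4.8520, h=3.5296
  candidates: C₊=(2.2310,2.0261) cross=46.347; C₋=(3.4665,-4.9241) cross=-46.347
  mode - wants cross < 0 → take C=(3.4665,-4.9241) (cross=-46.347)
ex = (C−B)/|BC| = (0.8991,-0.4377); ey = (0.4377,0.8991)
P = B + -3.15·ex + -1.13·ey = (-5.2552,-1.9356)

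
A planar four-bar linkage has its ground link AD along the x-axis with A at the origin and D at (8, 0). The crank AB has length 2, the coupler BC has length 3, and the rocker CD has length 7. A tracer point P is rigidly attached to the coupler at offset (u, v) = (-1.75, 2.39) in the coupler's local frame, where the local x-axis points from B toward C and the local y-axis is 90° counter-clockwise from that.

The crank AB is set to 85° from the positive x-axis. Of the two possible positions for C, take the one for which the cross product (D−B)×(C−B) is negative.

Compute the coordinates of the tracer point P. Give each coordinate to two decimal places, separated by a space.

1.95 4.37

A=(0,0), D=(8.00,0)
B = A + 2.00·(cos85°, sin85°) = (0.1743, 1.9924)
|BD| = 8.0753
circle(B,3.00) ∩ circle(D,7.00): a=1.5610, h=2.5619
  candidates: C₊=(2.3191,4.0900) cross=20.688; C₋=(1.0550,-0.8754) cross=-20.688
  mode - wants cross < 0 → take C=(1.0550,-0.8754) (cross=-20.688)
ex = (C−B)/|BC| = (0.2935,-0.9559); ey = (0.9559,0.2935)
P = B + -1.75·ex + 2.39·ey = (1.9453,4.3669)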